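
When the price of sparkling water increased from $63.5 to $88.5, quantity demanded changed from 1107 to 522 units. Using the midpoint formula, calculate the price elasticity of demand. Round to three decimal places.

%ΔQ = (522 − 1107)/[(1107 + 522)/2] = -585/814.5 ≈ -0.7182.
%ΔP = (88.5 − 63.5)/[(63.5 + 88.5)/2] = 25/76 ≈ 0.3289.
Arc elasticity E = %ΔQ/%ΔP ≈ -0.7182/0.3289 ≈ -2.183.
|E| > 1: demand is elastic over this range.

-2.183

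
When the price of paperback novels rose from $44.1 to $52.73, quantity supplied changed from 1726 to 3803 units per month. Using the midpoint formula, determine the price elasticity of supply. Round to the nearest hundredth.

%ΔQ = (3803 − 1726)/[(1726 + 3803)/2] = 2077/2764.5 ≈ 0.7513.
%Δp = (52.73 − 44.1)/[(44.1 + 52.73)/2] = 8.63/48.415 ≈ 0.1783.
Arc elasticity E = %ΔQ/%Δp ≈ 0.7513/0.1783 ≈ 4.21.
|E| > 1: supply is elastic over this range.

4.21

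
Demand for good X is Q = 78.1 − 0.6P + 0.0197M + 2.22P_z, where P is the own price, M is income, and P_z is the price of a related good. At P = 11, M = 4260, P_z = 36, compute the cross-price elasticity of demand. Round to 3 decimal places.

Evaluating quantity at (P, M, P_z) gives Q = 78.1 − 0.6(11) + 0.0197(4260) + 2.22(36) = 78.1 − 6.6 + 83.922 + 79.92 = 235.342.
∂Q/∂P_z = +2.22, so E_xy = 2.22·(36/235.342) ≈ 0.340.
E_xy > 0: the goods are substitutes.

0.340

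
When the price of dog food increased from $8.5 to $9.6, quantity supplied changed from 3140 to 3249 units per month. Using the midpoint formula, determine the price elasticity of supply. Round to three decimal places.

%Δq = (3249 − 3140)/[(3140 + 3249)/2] = 109/3194.5 ≈ 0.0341.
%Δp = (9.6 − 8.5)/[(8.5 + 9.6)/2] = 1.1/9.05 ≈ 0.1215.
Arc elasticity E = %Δq/%Δp ≈ 0.0341/0.1215 ≈ 0.281.
|E| < 1: supply is inelastic over this range.

0.281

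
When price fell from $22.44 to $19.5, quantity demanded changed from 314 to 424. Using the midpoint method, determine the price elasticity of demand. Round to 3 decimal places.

%ΔQ = (424 − 314)/[(314 + 424)/2] = 110/369 ≈ 0.2981.
%ΔP = (19.5 − 22.44)/[(22.44 + 19.5)/2] = -2.94/20.97 ≈ -0.1402.
Arc elasticity E = %ΔQ/%ΔP ≈ 0.2981/-0.1402 ≈ -2.126.
|E| > 1: demand is elastic over this range.

-2.126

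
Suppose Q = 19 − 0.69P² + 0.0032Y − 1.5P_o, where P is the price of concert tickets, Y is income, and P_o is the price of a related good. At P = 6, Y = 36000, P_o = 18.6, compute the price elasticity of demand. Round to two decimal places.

First evaluate Q: 19 − 0.69(6)² + 0.0032(36000) − 1.5(18.6) = 19 − 24.84 + 115.2 − 27.9 = 81.46.
∂Q/∂P = −2·0.69·P = -8.28, so E_p = -8.28·(6/81.46) ≈ -0.61.
|E_p| < 1: demand is inelastic.

-0.61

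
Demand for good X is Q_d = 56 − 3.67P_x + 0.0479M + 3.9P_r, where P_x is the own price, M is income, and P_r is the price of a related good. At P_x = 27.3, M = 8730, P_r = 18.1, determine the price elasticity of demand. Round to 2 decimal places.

At the given point, Q_d = 56 − 3.67(27.3) + 0.0479(8730) + 3.9(18.1) = 56 − 100.191 + 418.167 + 70.59 = 444.566.
∂Q_d/∂P_x = −3.67, so E_p = (−3.67)·(27.3/444.566) ≈ -0.23.
|E_p| < 1: demand is inelastic.

-0.23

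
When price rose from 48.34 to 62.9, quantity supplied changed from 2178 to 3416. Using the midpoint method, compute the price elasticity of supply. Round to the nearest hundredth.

%ΔQ = (3416 − 2178)/[(2178 + 3416)/2] = 1238/2797 ≈ 0.4426.
%Δp = (62.9 − 48.34)/[(48.34 + 62.9)/2] = 14.56/55.62 ≈ 0.2618.
Arc elasticity E = %ΔQ/%Δp ≈ 0.4426/0.2618 ≈ 1.69.
|E| > 1: supply is elastic over this range.

1.69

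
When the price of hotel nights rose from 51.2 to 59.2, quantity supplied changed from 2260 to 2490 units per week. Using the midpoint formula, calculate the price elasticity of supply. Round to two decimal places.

0.67

%ΔQ = (2490 − 2260)/[(2260 + 2490)/2] = 230/2375 ≈ 0.0968.
%ΔP = (59.2 − 51.2)/[(51.2 + 59.2)/2] = 8/55.2 ≈ 0.1449.
Arc elasticity E = %ΔQ/%ΔP ≈ 0.0968/0.1449 ≈ 0.67.
|E| < 1: supply is inelastic over this range.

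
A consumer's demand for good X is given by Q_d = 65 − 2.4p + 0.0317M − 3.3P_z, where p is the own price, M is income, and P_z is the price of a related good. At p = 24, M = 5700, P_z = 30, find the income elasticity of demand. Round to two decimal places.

2.03

At the given point, Q_d = 65 − 2.4(24) + 0.0317(5700) − 3.3(30) = 65 − 57.6 + 180.69 − 99 = 89.09.
∂Q_d/∂M = +0.0317, so E_I = 0.0317·(5700/89.09) ≈ 2.03.
E_I > 1: normal good (luxury).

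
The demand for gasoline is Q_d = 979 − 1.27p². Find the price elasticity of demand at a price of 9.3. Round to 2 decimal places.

At p = 9.3, Q_d = 869.1577.
dQ_d/dp = −2·1.27·p = −23.622.
Point elasticity E = (dQ_d/dp)·(p/Q_d) = -23.622 × 9.3/869.1577 ≈ -0.25.
|E| < 1, so demand is inelastic at this price.

-0.25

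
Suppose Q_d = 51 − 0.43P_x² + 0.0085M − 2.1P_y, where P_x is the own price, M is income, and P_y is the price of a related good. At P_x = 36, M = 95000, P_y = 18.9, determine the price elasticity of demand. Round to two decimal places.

-4.26

Q_d = 51 − 0.43(36)² + 0.0085(95000) − 2.1(18.9) = 51 − 557.28 + 807.5 − 39.69 = 261.53.
∂Q_d/∂P_x = −2·0.43·P_x = -30.96, so E_p = -30.96·(36/261.53) ≈ -4.26.
|E_p| > 1: demand is elastic.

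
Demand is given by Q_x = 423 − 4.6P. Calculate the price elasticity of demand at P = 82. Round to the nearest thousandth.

-8.236

At P = 82, Q_x = 45.8.
dQ_x/dP = −4.6.
Point elasticity E = (dQ_x/dP)·(P/Q_x) = -4.6 × 82/45.8 ≈ -8.236.
|E| > 1, so demand is elastic at this price.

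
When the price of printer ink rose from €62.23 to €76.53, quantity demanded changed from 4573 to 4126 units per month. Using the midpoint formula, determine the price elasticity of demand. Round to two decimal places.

-0.50

%ΔQ = (4126 − 4573)/[(4573 + 4126)/2] = -447/4349.5 ≈ -0.1028.
%ΔP = (76.53 − 62.23)/[(62.23 + 76.53)/2] = 14.3/69.38 ≈ 0.2061.
Arc elasticity E = %ΔQ/%ΔP ≈ -0.1028/0.2061 ≈ -0.50.
|E| < 1: demand is inelastic over this range.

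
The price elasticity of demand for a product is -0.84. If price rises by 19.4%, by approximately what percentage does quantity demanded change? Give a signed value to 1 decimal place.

%ΔQ ≈ E × %ΔP = (-0.84) × (19.4%) ≈ -16.3%.

-16.3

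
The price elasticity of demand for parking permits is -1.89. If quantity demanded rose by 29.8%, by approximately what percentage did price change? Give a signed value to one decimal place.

%ΔQ ≈ E × %ΔP ⇒ %ΔP = %ΔQ / E = (29.8%)/(-1.89) ≈ -15.8%.

-15.8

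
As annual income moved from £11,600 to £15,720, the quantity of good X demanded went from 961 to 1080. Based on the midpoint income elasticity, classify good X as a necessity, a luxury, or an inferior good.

%ΔQ = (1080 − 961)/[(961+1080)/2] = 119/1020.5 ≈ 0.1166.
%ΔI = (15,720 − 11,600)/[(11,600+15,720)/2] = 4120/13660 ≈ 0.3016.
E_I = %ΔQ/%ΔI ≈ 0.387.
E_I ∈ (0,1): normal good (necessity).

necessity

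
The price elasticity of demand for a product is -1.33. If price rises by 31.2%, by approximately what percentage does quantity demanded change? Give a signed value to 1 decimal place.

-41.5

%ΔQ ≈ E × %ΔP = (-1.33) × (31.2%) ≈ -41.5%.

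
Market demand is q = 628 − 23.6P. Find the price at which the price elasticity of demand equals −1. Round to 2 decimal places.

13.31

For linear demand q = a − bP, E = −bP/(a − bP). |E| = 1 ⇒ bP = a − bP ⇒ P = a/(2b).
P = 628/(2·23.6) ≈ 13.31.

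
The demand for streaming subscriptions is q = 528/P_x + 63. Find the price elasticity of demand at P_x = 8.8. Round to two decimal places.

-0.49

At P_x = 8.8, q = 123.
dq/dP_x = −528/P_x² = −6.8182.
Point elasticity E = (dq/dP_x)·(P_x/q) = -6.8182 × 8.8/123 ≈ -0.49.
|E| < 1, so demand is inelastic at this price.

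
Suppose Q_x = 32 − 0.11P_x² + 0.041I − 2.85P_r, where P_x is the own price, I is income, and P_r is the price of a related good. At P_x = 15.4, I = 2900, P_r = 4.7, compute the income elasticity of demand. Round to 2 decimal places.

Q_x = 32 − 0.11(15.4)² + 0.041(2900) − 2.85(4.7) = 32 − 26.0876 + 118.9 − 13.395 = 111.4174.
∂Q_x/∂I = +0.041, so E_I = 0.041·(2900/111.4174) ≈ 1.07.
E_I > 1: normal good (luxury).

1.07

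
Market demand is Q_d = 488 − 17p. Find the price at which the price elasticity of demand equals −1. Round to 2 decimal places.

14.35

For linear demand Q_d = a − bp, E = −bp/(a − bp). |E| = 1 ⇒ bp = a − bp ⇒ p = a/(2b).
p = 488/(2·17) ≈ 14.35.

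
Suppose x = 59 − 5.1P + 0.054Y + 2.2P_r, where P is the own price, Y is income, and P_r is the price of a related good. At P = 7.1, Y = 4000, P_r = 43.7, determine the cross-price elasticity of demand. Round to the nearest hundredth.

0.29

At the given point, x = 59 − 5.1(7.1) + 0.054(4000) + 2.2(43.7) = 59 − 36.21 + 216 + 96.14 = 334.93.
∂x/∂P_r = +2.2, so E_xy = 2.2·(43.7/334.93) ≈ 0.29.
E_xy > 0: the goods are substitutes.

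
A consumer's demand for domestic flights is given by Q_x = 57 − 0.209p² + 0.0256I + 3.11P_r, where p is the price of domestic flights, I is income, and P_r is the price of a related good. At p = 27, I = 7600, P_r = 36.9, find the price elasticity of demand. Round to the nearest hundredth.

-1.42

First evaluate Q_x: 57 − 0.209(27)² + 0.0256(7600) + 3.11(36.9) = 57 − 152.361 + 194.56 + 114.759 = 213.958.
∂Q_x/∂p = −2·0.209·p = -11.286, so E_p = -11.286·(27/213.958) ≈ -1.42.
|E_p| > 1: demand is elastic.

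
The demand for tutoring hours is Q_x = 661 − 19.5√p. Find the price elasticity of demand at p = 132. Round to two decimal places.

At p = 132, Q_x = 436.9621.
dQ_x/dp = −19.5/(2√p) = −19.5/(2·11.4891).
Point elasticity E = (dQ_x/dp)·(p/Q_x) = -0.8486 × 132/436.9621 ≈ -0.26.
|E| < 1, so demand is inelastic at this price.

-0.26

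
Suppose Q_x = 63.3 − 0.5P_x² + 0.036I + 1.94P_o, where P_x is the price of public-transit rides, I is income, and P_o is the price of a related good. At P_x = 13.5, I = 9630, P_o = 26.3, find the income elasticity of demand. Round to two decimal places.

0.94

Evaluating quantity at (P_x, I, P_o) gives Q_x = 63.3 − 0.5(13.5)² + 0.036(9630) + 1.94(26.3) = 63.3 − 91.125 + 346.68 + 51.022 = 369.877.
∂Q_x/∂I = +0.036, so E_I = 0.036·(9630/369.877) ≈ 0.94.
E_I ∈ (0,1): normal good (necessity).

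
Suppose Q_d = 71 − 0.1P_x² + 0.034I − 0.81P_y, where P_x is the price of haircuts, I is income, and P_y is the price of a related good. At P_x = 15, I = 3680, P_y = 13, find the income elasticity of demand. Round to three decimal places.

0.767

Q_d = 71 − 0.1(15)² + 0.034(3680) − 0.81(13) = 71 − 22.5 + 125.12 − 10.53 = 163.09.
∂Q_d/∂I = +0.034, so E_I = 0.034·(3680/163.09) ≈ 0.767.
E_I ∈ (0,1): normal good (necessity).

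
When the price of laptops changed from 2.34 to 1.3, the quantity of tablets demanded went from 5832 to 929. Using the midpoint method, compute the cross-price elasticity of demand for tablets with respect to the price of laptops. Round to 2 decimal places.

%ΔQ_x = (929 − 5832)/[(5832+929)/2] = -4903/3380.5 ≈ -1.4504.
%ΔP_y = (1.3 − 2.34)/[(2.34+1.3)/2] ≈ -0.5714.
E_xy = -1.4504/-0.5714 ≈ 2.54.
E_xy > 0, so tablets and laptops are substitutes.

2.54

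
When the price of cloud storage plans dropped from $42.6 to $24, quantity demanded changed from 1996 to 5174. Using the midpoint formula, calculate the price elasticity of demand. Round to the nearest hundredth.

%Δq = (5174 − 1996)/[(1996 + 5174)/2] = 3178/3585 ≈ 0.8865.
%Δp = (24 − 42.6)/[(42.6 + 24)/2] = -18.6/33.3 ≈ -0.5586.
Arc elasticity E = %Δq/%Δp ≈ 0.8865/-0.5586 ≈ -1.59.
|E| > 1: demand is elastic over this range.

-1.59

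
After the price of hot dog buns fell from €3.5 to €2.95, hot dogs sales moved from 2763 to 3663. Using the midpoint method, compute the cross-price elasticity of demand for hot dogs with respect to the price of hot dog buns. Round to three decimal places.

%ΔQ_x = (3663 − 2763)/[(2763+3663)/2] = 900/3213 ≈ 0.2801.
%ΔP_y = (2.95 − 3.5)/[(3.5+2.95)/2] ≈ -0.1705.
E_xy = 0.2801/-0.1705 ≈ -1.642.
E_xy < 0, so hot dogs and hot dog buns are complements.

-1.642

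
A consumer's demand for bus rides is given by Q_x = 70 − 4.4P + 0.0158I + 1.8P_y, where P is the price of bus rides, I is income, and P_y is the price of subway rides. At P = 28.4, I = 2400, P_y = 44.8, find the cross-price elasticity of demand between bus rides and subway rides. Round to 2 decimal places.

1.27

Q_x = 70 − 4.4(28.4) + 0.0158(2400) + 1.8(44.8) = 70 − 124.96 + 37.92 + 80.64 = 63.6.
∂Q_x/∂P_y = +1.8, so E_xy = 1.8·(44.8/63.6) ≈ 1.27.
E_xy > 0: the goods are substitutes.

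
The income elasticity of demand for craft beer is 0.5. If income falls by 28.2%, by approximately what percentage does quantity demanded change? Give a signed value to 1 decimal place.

-14.1

%ΔQ ≈ E × %ΔI = (0.5) × (-28.2%) = -14.1%.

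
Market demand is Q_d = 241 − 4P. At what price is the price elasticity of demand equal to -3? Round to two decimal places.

45.19

Set −bP/(a − bP) = −3 ⇒ bP = 3(a − bP) ⇒ bP(1+3) = 3·a.
P = 3·241/(4·4) ≈ 45.19.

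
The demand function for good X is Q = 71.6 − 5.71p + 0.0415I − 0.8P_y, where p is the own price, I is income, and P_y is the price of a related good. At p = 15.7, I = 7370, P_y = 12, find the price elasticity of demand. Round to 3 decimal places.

-0.322

First evaluate Q: 71.6 − 5.71(15.7) + 0.0415(7370) − 0.8(12) = 71.6 − 89.647 + 305.855 − 9.6 = 278.208.
∂Q/∂p = −5.71, so E_p = (−5.71)·(15.7/278.208) ≈ -0.322.
|E_p| < 1: demand is inelastic.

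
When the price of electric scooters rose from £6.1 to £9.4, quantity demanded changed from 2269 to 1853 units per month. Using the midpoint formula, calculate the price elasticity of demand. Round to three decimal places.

-0.474

%ΔQ = (1853 − 2269)/[(2269 + 1853)/2] = -416/2061 ≈ -0.2018.
%ΔP = (9.4 − 6.1)/[(6.1 + 9.4)/2] = 3.3/7.75 ≈ 0.4258.
Arc elasticity E = %ΔQ/%ΔP ≈ -0.2018/0.4258 ≈ -0.474.
|E| < 1: demand is inelastic over this range.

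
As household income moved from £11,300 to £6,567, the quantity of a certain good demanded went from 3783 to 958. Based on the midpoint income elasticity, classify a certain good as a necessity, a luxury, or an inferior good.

%ΔQ = (958 − 3783)/[(3783+958)/2] = -2825/2370.5 ≈ -1.1917.
%ΔI = (6,567 − 11,300)/[(11,300+6,567)/2] = -4733/8933.5 ≈ -0.5298.
E_I = %ΔQ/%ΔI ≈ 2.249.
E_I > 1: normal good (luxury).

luxury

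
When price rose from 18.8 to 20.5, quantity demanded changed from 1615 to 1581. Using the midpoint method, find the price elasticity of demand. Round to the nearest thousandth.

%ΔQ = (1581 − 1615)/[(1615 + 1581)/2] = -34/1598 ≈ -0.0213.
%ΔP = (20.5 − 18.8)/[(18.8 + 20.5)/2] = 1.7/19.65 ≈ 0.0865.
Arc elasticity E = %ΔQ/%ΔP ≈ -0.0213/0.0865 ≈ -0.246.
|E| < 1: demand is inelastic over this range.

-0.246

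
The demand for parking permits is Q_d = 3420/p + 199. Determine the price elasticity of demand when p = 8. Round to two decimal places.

At p = 8, Q_d = 626.5.
dQ_d/dp = −3420/p² = −53.4375.
Point elasticity E = (dQ_d/dp)·(p/Q_d) = -53.4375 × 8/626.5 ≈ -0.68.
|E| < 1, so demand is inelastic at this price.

-0.68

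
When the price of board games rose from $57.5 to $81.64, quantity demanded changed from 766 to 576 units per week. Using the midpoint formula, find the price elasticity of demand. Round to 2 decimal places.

%ΔQ = (576 − 766)/[(766 + 576)/2] = -190/671 ≈ -0.2832.
%ΔP = (81.64 − 57.5)/[(57.5 + 81.64)/2] = 24.14/69.57 ≈ 0.3470.
Arc elasticity E = %ΔQ/%ΔP ≈ -0.2832/0.3470 ≈ -0.82.
|E| < 1: demand is inelastic over this range.

-0.82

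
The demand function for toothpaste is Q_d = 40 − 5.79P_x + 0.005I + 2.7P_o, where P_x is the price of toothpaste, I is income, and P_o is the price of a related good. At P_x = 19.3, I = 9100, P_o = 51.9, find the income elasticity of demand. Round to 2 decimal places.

Q_d = 40 − 5.79(19.3) + 0.005(9100) + 2.7(51.9) = 40 − 111.747 + 45.5 + 140.13 = 113.883.
∂Q_d/∂I = +0.005, so E_I = 0.005·(9100/113.883) ≈ 0.40.
E_I ∈ (0,1): normal good (necessity).

0.40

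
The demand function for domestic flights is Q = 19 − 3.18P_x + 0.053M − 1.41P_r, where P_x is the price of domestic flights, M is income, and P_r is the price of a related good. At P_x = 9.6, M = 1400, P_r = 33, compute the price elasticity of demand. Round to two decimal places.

-1.89

Q = 19 − 3.18(9.6) + 0.053(1400) − 1.41(33) = 19 − 30.528 + 74.2 − 46.53 = 16.142.
∂Q/∂P_x = −3.18, so E_p = (−3.18)·(9.6/16.142) ≈ -1.89.
|E_p| > 1: demand is elastic.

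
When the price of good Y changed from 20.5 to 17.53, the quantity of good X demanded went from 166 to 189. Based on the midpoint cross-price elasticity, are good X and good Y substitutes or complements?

complements

%ΔQ_x = (189 − 166)/[(166+189)/2] = 23/177.5 ≈ 0.1296.
%ΔP_y = (17.53 − 20.5)/[(20.5+17.53)/2] ≈ -0.1562.
E_xy = 0.1296/-0.1562 ≈ -0.830.
E_xy < 0, so the goods are complements.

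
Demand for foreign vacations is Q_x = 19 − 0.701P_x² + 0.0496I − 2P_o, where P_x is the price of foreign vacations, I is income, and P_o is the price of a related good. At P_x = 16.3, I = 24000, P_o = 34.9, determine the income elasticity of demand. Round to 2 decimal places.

Q_x = 19 − 0.701(16.3)² + 0.0496(24000) − 2(34.9) = 19 − 186.2487 + 1190.4 − 69.8 = 953.3513.
∂Q_x/∂I = +0.0496, so E_I = 0.0496·(24000/953.3513) ≈ 1.25.
E_I > 1: normal good (luxury).

1.25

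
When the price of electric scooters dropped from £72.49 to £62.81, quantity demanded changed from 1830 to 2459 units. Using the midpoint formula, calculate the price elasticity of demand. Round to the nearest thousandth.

%ΔQ = (2459 − 1830)/[(1830 + 2459)/2] = 629/2144.5 ≈ 0.2933.
%Δp = (62.81 − 72.49)/[(72.49 + 62.81)/2] = -9.68/67.65 ≈ -0.1431.
Arc elasticity E = %ΔQ/%Δp ≈ 0.2933/-0.1431 ≈ -2.050.
|E| > 1: demand is elastic over this range.

-2.050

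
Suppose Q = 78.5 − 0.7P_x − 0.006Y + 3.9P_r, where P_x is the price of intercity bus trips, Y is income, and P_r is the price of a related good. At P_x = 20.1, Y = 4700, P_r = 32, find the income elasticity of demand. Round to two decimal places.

First evaluate Q: 78.5 − 0.7(20.1) − 0.006(4700) + 3.9(32) = 78.5 − 14.07 − 28.2 + 124.8 = 161.03.
∂Q/∂Y = −0.006, so E_I = -0.006·(4700/161.03) ≈ -0.18.
E_I < 0: inferior good.

-0.18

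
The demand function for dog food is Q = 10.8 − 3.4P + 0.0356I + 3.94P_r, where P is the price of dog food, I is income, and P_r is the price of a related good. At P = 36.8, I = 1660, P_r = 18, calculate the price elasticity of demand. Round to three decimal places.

-7.971

Evaluating quantity at (P, I, P_r) gives Q = 10.8 − 3.4(36.8) + 0.0356(1660) + 3.94(18) = 10.8 − 125.12 + 59.096 + 70.92 = 15.696.
∂Q/∂P = −3.4, so E_p = (−3.4)·(36.8/15.696) ≈ -7.971.
|E_p| > 1: demand is elastic.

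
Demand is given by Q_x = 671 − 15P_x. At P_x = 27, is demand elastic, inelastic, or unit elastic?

elastic

At P_x = 27, Q_x = 266.
dQ_x/dP_x = −15.
Point elasticity E = (dQ_x/dP_x)·(P_x/Q_x) = -15 × 27/266 ≈ -1.523.
|E| ≈ 1.523 > 1, so demand is elastic.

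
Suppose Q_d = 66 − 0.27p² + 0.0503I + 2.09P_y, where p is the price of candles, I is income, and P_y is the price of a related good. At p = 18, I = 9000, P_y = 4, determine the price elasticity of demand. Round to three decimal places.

-0.398

Q_d = 66 − 0.27(18)² + 0.0503(9000) + 2.09(4) = 66 − 87.48 + 452.7 + 8.36 = 439.58.
∂Q_d/∂p = −2·0.27·p = -9.72, so E_p = -9.72·(18/439.58) ≈ -0.398.
|E_p| < 1: demand is inelastic.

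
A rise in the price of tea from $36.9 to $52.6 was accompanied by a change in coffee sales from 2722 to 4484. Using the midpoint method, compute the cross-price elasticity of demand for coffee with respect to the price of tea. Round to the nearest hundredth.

%ΔQ_x = (4484 − 2722)/[(2722+4484)/2] = 1762/3603 ≈ 0.4890.
%ΔP_y = (52.6 − 36.9)/[(36.9+52.6)/2] ≈ 0.3508.
E_xy = 0.4890/0.3508 ≈ 1.39.
E_xy > 0, so coffee and tea are substitutes.

1.39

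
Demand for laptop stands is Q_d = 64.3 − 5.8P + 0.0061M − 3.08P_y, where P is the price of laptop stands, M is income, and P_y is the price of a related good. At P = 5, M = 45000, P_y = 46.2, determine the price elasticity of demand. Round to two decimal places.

Q_d = 64.3 − 5.8(5) + 0.0061(45000) − 3.08(46.2) = 64.3 − 29 + 274.5 − 142.296 = 167.504.
∂Q_d/∂P = −5.8, so E_p = (−5.8)·(5/167.504) ≈ -0.17.
|E_p| < 1: demand is inelastic.

-0.17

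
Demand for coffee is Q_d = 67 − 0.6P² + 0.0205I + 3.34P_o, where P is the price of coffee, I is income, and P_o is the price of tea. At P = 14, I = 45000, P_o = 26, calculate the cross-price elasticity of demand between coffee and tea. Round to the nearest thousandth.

First evaluate Q_d: 67 − 0.6(14)² + 0.0205(45000) + 3.34(26) = 67 − 117.6 + 922.5 + 86.84 = 958.74.
∂Q_d/∂P_o = +3.34, so E_xy = 3.34·(26/958.74) ≈ 0.091.
E_xy > 0: the goods are substitutes.

0.091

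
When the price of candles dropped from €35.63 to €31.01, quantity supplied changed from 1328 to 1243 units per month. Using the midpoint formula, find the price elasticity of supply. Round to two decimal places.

%Δq = (1243 − 1328)/[(1328 + 1243)/2] = -85/1285.5 ≈ -0.0661.
%ΔP = (31.01 − 35.63)/[(35.63 + 31.01)/2] = -4.62/33.32 ≈ -0.1387.
Arc elasticity E = %Δq/%ΔP ≈ -0.0661/-0.1387 ≈ 0.48.
|E| < 1: supply is inelastic over this range.

0.48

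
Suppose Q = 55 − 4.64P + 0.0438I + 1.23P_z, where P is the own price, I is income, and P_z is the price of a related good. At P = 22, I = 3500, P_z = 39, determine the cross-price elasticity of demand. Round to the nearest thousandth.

0.311

Evaluating quantity at (P, I, P_z) gives Q = 55 − 4.64(22) + 0.0438(3500) + 1.23(39) = 55 − 102.08 + 153.3 + 47.97 = 154.19.
∂Q/∂P_z = +1.23, so E_xy = 1.23·(39/154.19) ≈ 0.311.
E_xy > 0: the goods are substitutes.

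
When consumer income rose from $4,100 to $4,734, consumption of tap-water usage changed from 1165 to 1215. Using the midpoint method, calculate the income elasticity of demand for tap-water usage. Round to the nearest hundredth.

%ΔQ = (1215 − 1165)/[(1165+1215)/2] = 50/1190 ≈ 0.0420.
%ΔM = (4,734 − 4,100)/[(4,100+4,734)/2] = 634/4417 ≈ 0.1435.
E_I = %ΔQ/%ΔM ≈ 0.29.
E_I ∈ (0,1): normal good (necessity).

0.29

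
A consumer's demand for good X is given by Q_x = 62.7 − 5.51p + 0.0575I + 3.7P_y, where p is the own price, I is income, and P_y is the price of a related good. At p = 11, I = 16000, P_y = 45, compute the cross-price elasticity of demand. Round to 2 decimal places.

0.15

First evaluate Q_x: 62.7 − 5.51(11) + 0.0575(16000) + 3.7(45) = 62.7 − 60.61 + 920 + 166.5 = 1088.59.
∂Q_x/∂P_y = +3.7, so E_xy = 3.7·(45/1088.59) ≈ 0.15.
E_xy > 0: the goods are substitutes.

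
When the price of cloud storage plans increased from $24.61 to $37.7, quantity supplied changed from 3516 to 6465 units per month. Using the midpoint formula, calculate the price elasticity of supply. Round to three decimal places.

1.406

%Δq = (6465 − 3516)/[(3516 + 6465)/2] = 2949/4990.5 ≈ 0.5909.
%ΔP = (37.7 − 24.61)/[(24.61 + 37.7)/2] = 13.09/31.155 ≈ 0.4202.
Arc elasticity E = %Δq/%ΔP ≈ 0.5909/0.4202 ≈ 1.406.
|E| > 1: supply is elastic over this range.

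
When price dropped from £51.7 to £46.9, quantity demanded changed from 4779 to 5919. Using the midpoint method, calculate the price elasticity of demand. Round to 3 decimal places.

%ΔQ = (5919 − 4779)/[(4779 + 5919)/2] = 1140/5349 ≈ 0.2131.
%ΔP = (46.9 − 51.7)/[(51.7 + 46.9)/2] = -4.8/49.3 ≈ -0.0974.
Arc elasticity E = %ΔQ/%ΔP ≈ 0.2131/-0.0974 ≈ -2.189.
|E| > 1: demand is elastic over this range.

-2.189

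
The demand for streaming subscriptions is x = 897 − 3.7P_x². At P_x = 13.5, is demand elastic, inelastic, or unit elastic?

At P_x = 13.5, x = 222.675.
dx/dP_x = −2·3.7·P_x = −99.9.
Point elasticity E = (dx/dP_x)·(P_x/x) = -99.9 × 13.5/222.675 ≈ -6.057.
|E| ≈ 6.057 > 1, so demand is elastic.

elastic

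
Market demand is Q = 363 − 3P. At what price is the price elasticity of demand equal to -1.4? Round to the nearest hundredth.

Set −bP/(a − bP) = −1.4 ⇒ bP = 1.4(a − bP) ⇒ bP(1+1.4) = 1.4·a.
P = 1.4·363/(3·2.4) ≈ 70.58.

70.58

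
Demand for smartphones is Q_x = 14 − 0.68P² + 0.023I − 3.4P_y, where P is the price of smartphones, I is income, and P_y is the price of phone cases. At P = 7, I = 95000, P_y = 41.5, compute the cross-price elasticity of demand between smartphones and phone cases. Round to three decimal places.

-0.070

Substituting, Q_x = 14 − 0.68(7)² + 0.023(95000) − 3.4(41.5) = 14 − 33.32 + 2185 − 141.1 = 2024.58.
∂Q_x/∂P_y = −3.4, so E_xy = -3.4·(41.5/2024.58) ≈ -0.070.
E_xy < 0: the goods are complements.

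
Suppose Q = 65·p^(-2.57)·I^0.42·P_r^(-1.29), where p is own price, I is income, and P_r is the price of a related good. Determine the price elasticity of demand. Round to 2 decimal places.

-2.57

For a Cobb–Douglas (constant-elasticity) form Q = A·p^α·…, the elasticity with respect to p equals the exponent α at every point.
Here the exponent on p is -2.57, so the price elasticity of demand is -2.57.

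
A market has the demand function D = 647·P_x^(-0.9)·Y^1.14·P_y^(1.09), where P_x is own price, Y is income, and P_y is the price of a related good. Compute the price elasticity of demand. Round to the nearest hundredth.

-0.90

For a Cobb–Douglas (constant-elasticity) form D = A·P_x^α·…, the elasticity with respect to P_x equals the exponent α at every point.
Here the exponent on P_x is -0.9, so the price elasticity of demand is -0.90.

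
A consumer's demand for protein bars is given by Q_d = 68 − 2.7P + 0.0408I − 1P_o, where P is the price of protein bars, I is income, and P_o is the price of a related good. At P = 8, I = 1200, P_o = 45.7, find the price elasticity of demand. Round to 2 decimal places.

-0.43

At the given point, Q_d = 68 − 2.7(8) + 0.0408(1200) − 1(45.7) = 68 − 21.6 + 48.96 − 45.7 = 49.66.
∂Q_d/∂P = −2.7, so E_p = (−2.7)·(8/49.66) ≈ -0.43.
|E_p| < 1: demand is inelastic.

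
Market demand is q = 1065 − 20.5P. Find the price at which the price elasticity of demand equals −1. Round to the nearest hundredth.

For linear demand q = a − bP, E = −bP/(a − bP). |E| = 1 ⇒ bP = a − bP ⇒ P = a/(2b).
P = 1065/(2·20.5) ≈ 25.98.

25.98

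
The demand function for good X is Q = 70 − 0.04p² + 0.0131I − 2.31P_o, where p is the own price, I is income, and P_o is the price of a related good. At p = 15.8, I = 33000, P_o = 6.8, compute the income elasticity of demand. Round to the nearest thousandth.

0.907

Substituting, Q = 70 − 0.04(15.8)² + 0.0131(33000) − 2.31(6.8) = 70 − 9.9856 + 432.3 − 15.708 = 476.6064.
∂Q/∂I = +0.0131, so E_I = 0.0131·(33000/476.6064) ≈ 0.907.
E_I ∈ (0,1): normal good (necessity).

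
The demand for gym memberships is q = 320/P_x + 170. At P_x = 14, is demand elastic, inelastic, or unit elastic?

At P_x = 14, q = 192.8571.
dq/dP_x = −320/P_x² = −1.6327.
Point elasticity E = (dq/dP_x)·(P_x/q) = -1.6327 × 14/192.8571 ≈ -0.119.
|E| ≈ 0.119 < 1, so demand is inelastic.

inelastic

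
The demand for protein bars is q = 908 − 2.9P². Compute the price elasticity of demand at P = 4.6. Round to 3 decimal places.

-0.145

At P = 4.6, q = 846.636.
dq/dP = −2·2.9·P = −26.68.
Point elasticity E = (dq/dP)·(P/q) = -26.68 × 4.6/846.636 ≈ -0.145.
|E| < 1, so demand is inelastic at this price.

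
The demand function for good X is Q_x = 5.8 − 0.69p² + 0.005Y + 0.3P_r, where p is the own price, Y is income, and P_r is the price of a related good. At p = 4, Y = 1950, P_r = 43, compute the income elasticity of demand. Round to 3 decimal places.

0.560

At the given point, Q_x = 5.8 − 0.69(4)² + 0.005(1950) + 0.3(43) = 5.8 − 11.04 + 9.75 + 12.9 = 17.41.
∂Q_x/∂Y = +0.005, so E_I = 0.005·(1950/17.41) ≈ 0.560.
E_I ∈ (0,1): normal good (necessity).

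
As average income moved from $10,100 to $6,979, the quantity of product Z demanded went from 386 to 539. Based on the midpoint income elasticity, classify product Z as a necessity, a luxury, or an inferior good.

%ΔQ = (539 − 386)/[(386+539)/2] = 153/462.5 ≈ 0.3308.
%ΔI = (6,979 − 10,100)/[(10,100+6,979)/2] = -3121/8539.5 ≈ -0.3655.
E_I = %ΔQ/%ΔI ≈ -0.905.
E_I < 0: inferior good.

inferior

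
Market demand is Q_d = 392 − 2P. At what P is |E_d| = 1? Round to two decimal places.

For linear demand Q_d = a − bP, E = −bP/(a − bP). |E| = 1 ⇒ bP = a − bP ⇒ P = a/(2b).
P = 392/(2·2) = 98.00.

98.00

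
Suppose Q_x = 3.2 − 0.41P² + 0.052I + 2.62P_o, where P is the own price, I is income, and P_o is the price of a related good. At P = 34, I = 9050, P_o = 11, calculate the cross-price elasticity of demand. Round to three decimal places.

Evaluating quantity at (P, I, P_o) gives Q_x = 3.2 − 0.41(34)² + 0.052(9050) + 2.62(11) = 3.2 − 473.96 + 470.6 + 28.82 = 28.66.
∂Q_x/∂P_o = +2.62, so E_xy = 2.62·(11/28.66) ≈ 1.006.
E_xy > 0: the goods are substitutes.

1.006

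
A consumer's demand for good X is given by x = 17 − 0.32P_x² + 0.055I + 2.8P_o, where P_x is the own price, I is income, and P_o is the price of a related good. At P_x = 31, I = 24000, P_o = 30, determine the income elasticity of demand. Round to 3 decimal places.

1.185

First evaluate x: 17 − 0.32(31)² + 0.055(24000) + 2.8(30) = 17 − 307.52 + 1320 + 84 = 1113.48.
∂x/∂I = +0.055, so E_I = 0.055·(24000/1113.48) ≈ 1.185.
E_I > 1: normal good (luxury).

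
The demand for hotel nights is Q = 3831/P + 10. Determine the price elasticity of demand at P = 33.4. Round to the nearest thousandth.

At P = 33.4, Q = 124.7006.
dQ/dP = −3831/P² = −3.4341.
Point elasticity E = (dQ/dP)·(P/Q) = -3.4341 × 33.4/124.7006 ≈ -0.920.
|E| < 1, so demand is inelastic at this price.

-0.920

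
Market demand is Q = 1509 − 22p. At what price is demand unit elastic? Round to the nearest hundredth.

34.30

For linear demand Q = a − bp, E = −bp/(a − bp). |E| = 1 ⇒ bp = a − bp ⇒ p = a/(2b).
p = 1509/(2·22) ≈ 34.30.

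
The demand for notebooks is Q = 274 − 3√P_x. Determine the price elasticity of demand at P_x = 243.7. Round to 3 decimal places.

At P_x = 243.7, Q = 227.1673.
dQ/dP_x = −3/(2√P_x) = −3/(2·15.6109).
Point elasticity E = (dQ/dP_x)·(P_x/Q) = -0.0961 × 243.7/227.1673 ≈ -0.103.
|E| < 1, so demand is inelastic at this price.

-0.103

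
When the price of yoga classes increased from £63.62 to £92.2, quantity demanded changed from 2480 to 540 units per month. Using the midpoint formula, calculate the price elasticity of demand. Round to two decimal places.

%Δq = (540 − 2480)/[(2480 + 540)/2] = -1940/1510 ≈ -1.2848.
%Δp = (92.2 − 63.62)/[(63.62 + 92.2)/2] = 28.58/77.91 ≈ 0.3668.
Arc elasticity E = %Δq/%Δp ≈ -1.2848/0.3668 ≈ -3.50.
|E| > 1: demand is elastic over this range.

-3.50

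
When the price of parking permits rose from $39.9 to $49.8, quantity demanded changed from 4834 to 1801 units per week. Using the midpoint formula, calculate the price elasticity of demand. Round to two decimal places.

%ΔQ = (1801 − 4834)/[(4834 + 1801)/2] = -3033/3317.5 ≈ -0.9142.
%ΔP = (49.8 − 39.9)/[(39.9 + 49.8)/2] = 9.9/44.85 ≈ 0.2207.
Arc elasticity E = %ΔQ/%ΔP ≈ -0.9142/0.2207 ≈ -4.14.
|E| > 1: demand is elastic over this range.

-4.14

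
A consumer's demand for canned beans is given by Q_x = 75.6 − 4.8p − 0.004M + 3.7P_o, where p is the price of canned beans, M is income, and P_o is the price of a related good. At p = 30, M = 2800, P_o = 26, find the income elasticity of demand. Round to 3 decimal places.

-0.675

Q_x = 75.6 − 4.8(30) − 0.004(2800) + 3.7(26) = 75.6 − 144 − 11.2 + 96.2 = 16.6.
∂Q_x/∂M = −0.004, so E_I = -0.004·(2800/16.6) ≈ -0.675.
E_I < 0: inferior good.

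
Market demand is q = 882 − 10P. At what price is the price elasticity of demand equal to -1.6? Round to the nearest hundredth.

Set −bP/(a − bP) = −1.6 ⇒ bP = 1.6(a − bP) ⇒ bP(1+1.6) = 1.6·a.
P = 1.6·882/(10·2.6) ≈ 54.28.

54.28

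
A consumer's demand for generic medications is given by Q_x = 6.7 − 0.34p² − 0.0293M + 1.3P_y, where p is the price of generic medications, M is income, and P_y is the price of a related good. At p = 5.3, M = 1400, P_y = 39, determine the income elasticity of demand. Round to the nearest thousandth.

Q_x = 6.7 − 0.34(5.3)² − 0.0293(1400) + 1.3(39) = 6.7 − 9.5506 − 41.02 + 50.7 = 6.8294.
∂Q_x/∂M = −0.0293, so E_I = -0.0293·(1400/6.8294) ≈ -6.006.
E_I < 0: inferior good.

-6.006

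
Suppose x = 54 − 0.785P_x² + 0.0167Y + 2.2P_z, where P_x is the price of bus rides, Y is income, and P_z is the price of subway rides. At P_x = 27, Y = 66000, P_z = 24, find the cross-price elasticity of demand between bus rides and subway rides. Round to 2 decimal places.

0.08

First evaluate x: 54 − 0.785(27)² + 0.0167(66000) + 2.2(24) = 54 − 572.265 + 1102.2 + 52.8 = 636.735.
∂x/∂P_z = +2.2, so E_xy = 2.2·(24/636.735) ≈ 0.08.
E_xy > 0: the goods are substitutes.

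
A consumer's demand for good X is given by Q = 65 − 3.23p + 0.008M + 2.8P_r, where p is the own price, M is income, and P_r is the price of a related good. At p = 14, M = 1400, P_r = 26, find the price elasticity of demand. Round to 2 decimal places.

First evaluate Q: 65 − 3.23(14) + 0.008(1400) + 2.8(26) = 65 − 45.22 + 11.2 + 72.8 = 103.78.
∂Q/∂p = −3.23, so E_p = (−3.23)·(14/103.78) ≈ -0.44.
|E_p| < 1: demand is inelastic.

-0.44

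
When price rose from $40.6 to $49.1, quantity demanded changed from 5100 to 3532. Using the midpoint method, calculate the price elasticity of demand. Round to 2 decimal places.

%ΔQ = (3532 − 5100)/[(5100 + 3532)/2] = -1568/4316 ≈ -0.3633.
%ΔP = (49.1 − 40.6)/[(40.6 + 49.1)/2] = 8.5/44.85 ≈ 0.1895.
Arc elasticity E = %ΔQ/%ΔP ≈ -0.3633/0.1895 ≈ -1.92.
|E| > 1: demand is elastic over this range.

-1.92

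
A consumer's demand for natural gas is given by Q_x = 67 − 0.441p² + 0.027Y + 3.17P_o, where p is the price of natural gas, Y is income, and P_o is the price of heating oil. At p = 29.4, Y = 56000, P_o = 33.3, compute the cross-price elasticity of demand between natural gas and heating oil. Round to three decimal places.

First evaluate Q_x: 67 − 0.441(29.4)² + 0.027(56000) + 3.17(33.3) = 67 − 381.1828 + 1512 + 105.561 = 1303.3782.
∂Q_x/∂P_o = +3.17, so E_xy = 3.17·(33.3/1303.3782) ≈ 0.081.
E_xy > 0: the goods are substitutes.

0.081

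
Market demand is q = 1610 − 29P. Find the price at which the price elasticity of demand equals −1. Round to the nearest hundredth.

27.76

For linear demand q = a − bP, E = −bP/(a − bP). |E| = 1 ⇒ bP = a − bP ⇒ P = a/(2b).
P = 1610/(2·29) ≈ 27.76.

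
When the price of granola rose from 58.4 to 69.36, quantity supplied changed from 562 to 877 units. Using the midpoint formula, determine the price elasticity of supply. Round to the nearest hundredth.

2.55

%Δq = (877 − 562)/[(562 + 877)/2] = 315/719.5 ≈ 0.4378.
%Δp = (69.36 − 58.4)/[(58.4 + 69.36)/2] = 10.96/63.88 ≈ 0.1716.
Arc elasticity E = %Δq/%Δp ≈ 0.4378/0.1716 ≈ 2.55.
|E| > 1: supply is elastic over this range.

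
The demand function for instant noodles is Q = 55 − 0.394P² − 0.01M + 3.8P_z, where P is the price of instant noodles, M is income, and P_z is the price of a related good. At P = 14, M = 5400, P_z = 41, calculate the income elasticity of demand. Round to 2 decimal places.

Substituting, Q = 55 − 0.394(14)² − 0.01(5400) + 3.8(41) = 55 − 77.224 − 54 + 155.8 = 79.576.
∂Q/∂M = −0.01, so E_I = -0.01·(5400/79.576) ≈ -0.68.
E_I < 0: inferior good.

-0.68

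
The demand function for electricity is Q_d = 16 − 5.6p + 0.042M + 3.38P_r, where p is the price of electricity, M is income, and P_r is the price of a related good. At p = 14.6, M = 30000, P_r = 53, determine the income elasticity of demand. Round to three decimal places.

Substituting, Q_d = 16 − 5.6(14.6) + 0.042(30000) + 3.38(53) = 16 − 81.76 + 1260 + 179.14 = 1373.38.
∂Q_d/∂M = +0.042, so E_I = 0.042·(30000/1373.38) ≈ 0.917.
E_I ∈ (0,1): normal good (necessity).

0.917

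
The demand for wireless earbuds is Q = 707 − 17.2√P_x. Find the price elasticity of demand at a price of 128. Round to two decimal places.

At P_x = 128, Q = 512.4042.
dQ/dP_x = −17.2/(2√P_x) = −17.2/(2·11.3137).
Point elasticity E = (dQ/dP_x)·(P_x/Q) = -0.7601 × 128/512.4042 ≈ -0.19.
|E| < 1, so demand is inelastic at this price.

-0.19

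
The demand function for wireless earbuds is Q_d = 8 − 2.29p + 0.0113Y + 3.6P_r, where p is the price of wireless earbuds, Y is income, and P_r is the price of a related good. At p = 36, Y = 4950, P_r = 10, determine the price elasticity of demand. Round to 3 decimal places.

Substituting, Q_d = 8 − 2.29(36) + 0.0113(4950) + 3.6(10) = 8 − 82.44 + 55.935 + 36 = 17.495.
∂Q_d/∂p = −2.29, so E_p = (−2.29)·(36/17.495) ≈ -4.712.
|E_p| > 1: demand is elastic.

-4.712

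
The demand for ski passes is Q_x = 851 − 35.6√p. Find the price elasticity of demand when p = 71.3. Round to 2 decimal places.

At p = 71.3, Q_x = 550.396.
dQ_x/dp = −35.6/(2√p) = −35.6/(2·8.4439).
Point elasticity E = (dQ_x/dp)·(p/Q_x) = -2.108 × 71.3/550.396 ≈ -0.27.
|E| < 1, so demand is inelastic at this price.

-0.27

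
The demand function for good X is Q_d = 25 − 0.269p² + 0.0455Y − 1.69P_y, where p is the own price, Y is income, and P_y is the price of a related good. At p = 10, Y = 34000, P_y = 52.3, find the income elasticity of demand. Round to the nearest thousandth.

1.062

First evaluate Q_d: 25 − 0.269(10)² + 0.0455(34000) − 1.69(52.3) = 25 − 26.9 + 1547 − 88.387 = 1456.713.
∂Q_d/∂Y = +0.0455, so E_I = 0.0455·(34000/1456.713) ≈ 1.062.
E_I > 1: normal good (luxury).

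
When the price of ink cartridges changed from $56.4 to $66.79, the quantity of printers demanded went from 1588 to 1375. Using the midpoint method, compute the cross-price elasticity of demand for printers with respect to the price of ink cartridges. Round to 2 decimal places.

%ΔQ_x = (1375 − 1588)/[(1588+1375)/2] = -213/1481.5 ≈ -0.1438.
%ΔP_y = (66.79 − 56.4)/[(56.4+66.79)/2] ≈ 0.1687.
E_xy = -0.1438/0.1687 ≈ -0.85.
E_xy < 0, so printers and ink cartridges are complements.

-0.85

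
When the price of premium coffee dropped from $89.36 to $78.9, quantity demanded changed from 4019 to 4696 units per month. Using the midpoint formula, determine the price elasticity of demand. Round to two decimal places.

%Δq = (4696 − 4019)/[(4019 + 4696)/2] = 677/4357.5 ≈ 0.1554.
%Δp = (78.9 − 89.36)/[(89.36 + 78.9)/2] = -10.46/84.13 ≈ -0.1243.
Arc elasticity E = %Δq/%Δp ≈ 0.1554/-0.1243 ≈ -1.25.
|E| > 1: demand is elastic over this range.

-1.25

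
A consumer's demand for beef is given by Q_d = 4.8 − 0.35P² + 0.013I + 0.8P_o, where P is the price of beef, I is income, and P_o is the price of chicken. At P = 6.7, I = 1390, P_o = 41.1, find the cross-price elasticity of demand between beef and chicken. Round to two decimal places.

0.82

Q_d = 4.8 − 0.35(6.7)² + 0.013(1390) + 0.8(41.1) = 4.8 − 15.7115 + 18.07 + 32.88 = 40.0385.
∂Q_d/∂P_o = +0.8, so E_xy = 0.8·(41.1/40.0385) ≈ 0.82.
E_xy > 0: the goods are substitutes.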